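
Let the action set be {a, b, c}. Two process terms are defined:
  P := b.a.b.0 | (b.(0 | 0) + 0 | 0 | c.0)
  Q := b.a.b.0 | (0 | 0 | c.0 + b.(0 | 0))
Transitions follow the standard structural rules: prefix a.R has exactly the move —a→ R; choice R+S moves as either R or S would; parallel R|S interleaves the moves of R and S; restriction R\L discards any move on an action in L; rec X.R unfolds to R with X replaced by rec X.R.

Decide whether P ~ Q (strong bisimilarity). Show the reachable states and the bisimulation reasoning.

LTS(P): 12 reachable states
  m0 = b.a.b.0 | (b.(0 | 0) + 0 | 0 | c.0) | =b=> m1, =b=> m2, =c=> m3
  m1 = a.b.0 | (b.(0 | 0) + 0 | 0 | c.0) | =a=> m4, =b=> m5, =c=> m6
  m2 = b.a.b.0 | (0 | 0) | =b=> m5
  m3 = b.a.b.0 | (0 | 0 | 0) | =b=> m6
  m4 = b.0 | (b.(0 | 0) + 0 | 0 | c.0) | =b=> m7, =b=> m8, =c=> m9
  m5 = a.b.0 | (0 | 0) | =a=> m8
  m6 = a.b.0 | (0 | 0 | 0) | =a=> m9
  m7 = 0 | (b.(0 | 0) + 0 | 0 | c.0) | =b=> m10, =c=> m11
  m8 = b.0 | (0 | 0) | =b=> m10
  m9 = b.0 | (0 | 0 | 0) | =b=> m11
  m10 = 0 | (0 | 0) | ∅
  m11 = 0 | (0 | 0 | 0) | ∅
LTS(Q): 12 reachable states
  n0 = b.a.b.0 | (0 | 0 | c.0 + b.(0 | 0)) | =b=> n1, =b=> n2, =c=> n3
  n1 = a.b.0 | (0 | 0 | c.0 + b.(0 | 0)) | =a=> n4, =b=> n5, =c=> n6
  n2 = b.a.b.0 | (0 | 0) | =b=> n5
  n3 = b.a.b.0 | (0 | 0 | 0) | =b=> n6
  n4 = b.0 | (0 | 0 | c.0 + b.(0 | 0)) | =b=> n7, =b=> n8, =c=> n9
  n5 = a.b.0 | (0 | 0) | =a=> n8
  n6 = a.b.0 | (0 | 0 | 0) | =a=> n9
  n7 = 0 | (0 | 0 | c.0 + b.(0 | 0)) | =b=> n10, =c=> n11
  n8 = b.0 | (0 | 0) | =b=> n10
  n9 = b.0 | (0 | 0 | 0) | =b=> n11
  n10 = 0 | (0 | 0) | ∅
  n11 = 0 | (0 | 0 | 0) | ∅
Coarsest stable partition (strong bisimilarity classes):
  B0 = {m0, n0}
  B1 = {m2, m3, n2, n3}
  B2 = {m5, m6, n5, n6}
  B3 = {m8, m9, n8, n9}
  B4 = {m10, m11, n10, n11}
  B5 = {m1, n1}
  B6 = {m4, n4}
  B7 = {m7, n7}
m0 ∈ B0, n0 ∈ B0 → same block

P ~ Q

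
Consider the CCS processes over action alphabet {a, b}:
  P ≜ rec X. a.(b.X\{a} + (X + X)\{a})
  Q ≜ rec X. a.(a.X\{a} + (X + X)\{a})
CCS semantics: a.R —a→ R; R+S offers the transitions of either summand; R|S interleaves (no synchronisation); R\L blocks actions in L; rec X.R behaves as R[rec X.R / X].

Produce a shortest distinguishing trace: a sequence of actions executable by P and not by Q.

P's transition system — 3 states:
  u0 = rec X. a.(b.X\{a} + (X + X)\{a}) | -a-> u1
  u1 = b.(rec X. a.(b.X\{a} + (X + X)\{a}))\{a} + ((rec X. a.(b.X\{a} + (X + X)\{a})) + (rec X. a.(b.X\{a} + (X + X)\{a})))\{a} | -b-> u2
  u2 = (rec X. a.(b.X\{a} + (X + X)\{a}))\{a} | (no moves)
Q's transition system — 3 states:
  v0 = rec X. a.(a.X\{a} + (X + X)\{a}) | -a-> v1
  v1 = a.(rec X. a.(a.X\{a} + (X + X)\{a}))\{a} + ((rec X. a.(a.X\{a} + (X + X)\{a})) + (rec X. a.(a.X\{a} + (X + X)\{a})))\{a} | -a-> v2
  v2 = (rec X. a.(a.X\{a} + (X + X)\{a}))\{a} | (no moves)
Executing ab from P (initial set {u0}):
  step 1 (a): {u1}
  step 2 (b): {u2}
  P completes σ.
Executing ab from Q (initial set {v0}):
  step 1 (a): {v1}
  step 2 (b): ∅  — Q cannot continue

ab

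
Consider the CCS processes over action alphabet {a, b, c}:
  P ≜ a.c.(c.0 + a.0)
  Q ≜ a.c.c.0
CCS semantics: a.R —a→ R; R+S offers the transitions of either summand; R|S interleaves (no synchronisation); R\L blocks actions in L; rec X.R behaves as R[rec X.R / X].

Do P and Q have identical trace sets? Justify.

traces(P) ≠ traces(Q) — witness ⟨aca⟩

Reachable graph of P (4 states):
  u0 = a.c.(c.0 + a.0) :: --a--▸ u1
  u1 = c.(c.0 + a.0) :: --c--▸ u2
  u2 = c.0 + a.0 :: --a--▸ u3, --c--▸ u3
  u3 = 0 :: ∅
Reachable graph of Q (4 states):
  v0 = a.c.c.0 :: --a--▸ v1
  v1 = c.c.0 :: --c--▸ v2
  v2 = c.0 :: --c--▸ v3
  v3 = 0 :: ∅
Trace ⟨aca⟩ through P, begin at {u0}:
  [1] a ⇒ {u1}
  [2] c ⇒ {u2}
  [3] a ⇒ {u3}
  — P admits the full trace.
Trace ⟨aca⟩ through Q, begin at {v0}:
  [1] a ⇒ {v1}
  [2] c ⇒ {v2}
  [3] a ⇒ no successor for Q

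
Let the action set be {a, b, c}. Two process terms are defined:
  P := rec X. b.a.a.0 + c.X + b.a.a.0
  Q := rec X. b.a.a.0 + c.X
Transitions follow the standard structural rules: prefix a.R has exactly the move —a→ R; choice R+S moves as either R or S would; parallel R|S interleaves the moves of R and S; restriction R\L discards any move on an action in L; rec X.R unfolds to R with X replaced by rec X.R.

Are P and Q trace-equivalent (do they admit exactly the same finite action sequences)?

YES

Reachable graph of P (4 states):
  m0 = rec X. b.a.a.0 + c.X + b.a.a.0 | -b-> m1, -c-> m0
  m1 = a.a.0 | -a-> m2
  m2 = a.0 | -a-> m3
  m3 = 0 | ∅
Reachable graph of Q (4 states):
  n0 = rec X. b.a.a.0 + c.X | -b-> n1, -c-> n0
  n1 = a.a.0 | -a-> n2
  n2 = a.0 | -a-> n3
  n3 = 0 | ∅
Bisimilarity quotient blocks:
  B0 = {m0, n0}
  B1 = {m1, n1}
  B2 = {m2, n2}
  B3 = {m3, n3}
m0 ∈ B0, n0 ∈ B0 → same block
Bisimilar ⇒ trace-equivalent.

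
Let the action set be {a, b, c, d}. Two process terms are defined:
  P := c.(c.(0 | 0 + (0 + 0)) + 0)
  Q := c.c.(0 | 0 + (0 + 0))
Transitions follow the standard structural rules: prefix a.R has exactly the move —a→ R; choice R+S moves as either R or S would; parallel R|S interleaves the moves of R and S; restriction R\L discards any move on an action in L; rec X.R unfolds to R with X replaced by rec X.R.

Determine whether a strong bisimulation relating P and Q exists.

Reachable graph of P (3 states):
  m0 = c.(c.(0 | 0 + (0 + 0)) + 0) | ··c··> m1
  m1 = c.(0 | 0 + (0 + 0)) + 0 | ··c··> m2
  m2 = 0 | 0 + (0 + 0) | deadlocked
Reachable graph of Q (3 states):
  n0 = c.c.(0 | 0 + (0 + 0)) | ··c··> n1
  n1 = c.(0 | 0 + (0 + 0)) | ··c··> n2
  n2 = 0 | 0 + (0 + 0) | deadlocked
Partition-refinement fixed point:
  B0 = {m0, n0}
  B1 = {m1, n1}
  B2 = {m2, n2}
m0 ∈ B0, n0 ∈ B0 → same block

YES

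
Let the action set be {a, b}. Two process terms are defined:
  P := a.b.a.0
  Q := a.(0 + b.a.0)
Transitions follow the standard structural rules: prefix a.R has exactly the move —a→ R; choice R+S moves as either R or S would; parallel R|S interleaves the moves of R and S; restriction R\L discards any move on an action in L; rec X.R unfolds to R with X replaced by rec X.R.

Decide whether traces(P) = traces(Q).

traces(P) = traces(Q)

LTS(P): 4 reachable states
  m0 = a.b.a.0 ⊢ =a=> m1
  m1 = b.a.0 ⊢ =b=> m2
  m2 = a.0 ⊢ =a=> m3
  m3 = 0 ⊢ (no moves)
LTS(Q): 4 reachable states
  n0 = a.(0 + b.a.0) ⊢ =a=> n1
  n1 = 0 + b.a.0 ⊢ =b=> n2
  n2 = a.0 ⊢ =a=> n3
  n3 = 0 ⊢ (no moves)
Partition-refinement fixed point:
  B0 = {m0, n0}
  B1 = {m1, n1}
  B2 = {m2, n2}
  B3 = {m3, n3}
m0 ∈ B0, n0 ∈ B0 → same block
Bisimilar ⇒ trace-equivalent.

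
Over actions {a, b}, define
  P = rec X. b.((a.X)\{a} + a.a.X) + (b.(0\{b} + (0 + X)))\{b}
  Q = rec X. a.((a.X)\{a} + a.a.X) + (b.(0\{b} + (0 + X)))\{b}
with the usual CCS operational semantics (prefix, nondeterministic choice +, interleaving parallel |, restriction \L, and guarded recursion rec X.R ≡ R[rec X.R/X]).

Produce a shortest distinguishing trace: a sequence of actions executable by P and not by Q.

P's transition system — 3 states:
  s0 = rec X. b.((a.X)\{a} + a.a.X) + (b.(0\{b} + (0 + X)))\{b} → =b=> s1
  s1 = (a.(rec X. b.((a.X)\{a} + a.a.X) + (b.(0\{b} + (0 + X)))\{b}))\{a} + a.a.(rec X. b.((a.X)\{a} + a.a.X) + (b.(0\{b} + (0 + X)))\{b}) → =a=> s2
  s2 = a.(rec X. b.((a.X)\{a} + a.a.X) + (b.(0\{b} + (0 + X)))\{b}) → =a=> s0
Q's transition system — 3 states:
  t0 = rec X. a.((a.X)\{a} + a.a.X) + (b.(0\{b} + (0 + X)))\{b} → =a=> t1
  t1 = (a.(rec X. a.((a.X)\{a} + a.a.X) + (b.(0\{b} + (0 + X)))\{b}))\{a} + a.a.(rec X. a.((a.X)\{a} + a.a.X) + (b.(0\{b} + (0 + X)))\{b}) → =a=> t2
  t2 = a.(rec X. a.((a.X)\{a} + a.a.X) + (b.(0\{b} + (0 + X)))\{b}) → =a=> t0
Trace ⟨b⟩ through P, begin at {s0}:
  step 1 (b): {s1}
  — P admits the full trace.
Trace ⟨b⟩ through Q, begin at {t0}:
  step 1 (b): ∅ (Q stuck)

b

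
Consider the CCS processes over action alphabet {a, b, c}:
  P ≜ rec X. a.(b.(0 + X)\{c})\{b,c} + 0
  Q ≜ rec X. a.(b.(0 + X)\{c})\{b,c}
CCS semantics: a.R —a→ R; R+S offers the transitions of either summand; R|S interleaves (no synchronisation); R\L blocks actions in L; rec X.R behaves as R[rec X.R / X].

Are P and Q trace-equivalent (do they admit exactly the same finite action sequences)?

LTS(P): 2 reachable states
  p0 = rec X. a.(b.(0 + X)\{c})\{b,c} + 0 has moves --a--▸ p1
  p1 = (b.(0 + (rec X. a.(b.(0 + X)\{c})\{b,c} + 0))\{c})\{b,c} has moves stopped
LTS(Q): 2 reachable states
  q0 = rec X. a.(b.(0 + X)\{c})\{b,c} has moves --a--▸ q1
  q1 = (b.(0 + (rec X. a.(b.(0 + X)\{c})\{b,c}))\{c})\{b,c} has moves stopped
Coarsest stable partition (strong bisimilarity classes):
  B0 = {p0, q0}
  B1 = {p1, q1}
p0 ∈ B0, q0 ∈ B0 → same block
Bisimilar ⇒ trace-equivalent.

traces(P) = traces(Q)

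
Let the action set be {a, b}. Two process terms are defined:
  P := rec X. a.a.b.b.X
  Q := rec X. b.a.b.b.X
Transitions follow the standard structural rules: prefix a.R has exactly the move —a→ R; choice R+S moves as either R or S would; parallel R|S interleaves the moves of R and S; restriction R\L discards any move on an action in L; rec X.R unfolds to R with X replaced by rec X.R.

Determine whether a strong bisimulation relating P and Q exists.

Reachable graph of P (4 states):
  p0 = rec X. a.a.b.b.X → -a-> p1
  p1 = a.b.b.(rec X. a.a.b.b.X) → -a-> p2
  p2 = b.b.(rec X. a.a.b.b.X) → -b-> p3
  p3 = b.(rec X. a.a.b.b.X) → -b-> p0
Reachable graph of Q (4 states):
  q0 = rec X. b.a.b.b.X → -b-> q1
  q1 = a.b.b.(rec X. b.a.b.b.X) → -a-> q2
  q2 = b.b.(rec X. b.a.b.b.X) → -b-> q3
  q3 = b.(rec X. b.a.b.b.X) → -b-> q0
Bisimilarity quotient blocks:
  B0 = {p0}
  B1 = {p1}
  B2 = {p2}
  B3 = {p3}
  B4 = {q0}
  B5 = {q1}
  B6 = {q2}
  B7 = {q3}
p0 ∈ B0, q0 ∈ B4 → different blocks

not bisimilar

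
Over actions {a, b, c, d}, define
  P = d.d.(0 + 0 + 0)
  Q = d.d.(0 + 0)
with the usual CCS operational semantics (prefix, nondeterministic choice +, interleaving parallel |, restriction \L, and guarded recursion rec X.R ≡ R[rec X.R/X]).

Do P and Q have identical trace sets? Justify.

traces(P) = traces(Q)

P's transition system — 3 states:
  u0 = d.d.(0 + 0 + 0) | —d→ u1
  u1 = d.(0 + 0 + 0) | —d→ u2
  u2 = 0 + 0 + 0 | stopped
Q's transition system — 3 states:
  v0 = d.d.(0 + 0) | —d→ v1
  v1 = d.(0 + 0) | —d→ v2
  v2 = 0 + 0 | stopped
Bisimilarity quotient blocks:
  B0 = {u0, v0}
  B1 = {u1, v1}
  B2 = {u2, v2}
u0 ∈ B0, v0 ∈ B0 → same block
Bisimilar ⇒ trace-equivalent.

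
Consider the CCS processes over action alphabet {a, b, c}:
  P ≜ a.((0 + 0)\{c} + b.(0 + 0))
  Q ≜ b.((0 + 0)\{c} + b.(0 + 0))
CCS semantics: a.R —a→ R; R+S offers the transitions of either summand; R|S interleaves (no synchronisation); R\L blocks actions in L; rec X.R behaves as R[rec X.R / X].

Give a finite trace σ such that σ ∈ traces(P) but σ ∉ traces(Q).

a

LTS(P): 3 reachable states
  m0 = a.((0 + 0)\{c} + b.(0 + 0)) ⊢ =a=> m1
  m1 = (0 + 0)\{c} + b.(0 + 0) ⊢ =b=> m2
  m2 = 0 + 0 ⊢ (no moves)
LTS(Q): 3 reachable states
  n0 = b.((0 + 0)\{c} + b.(0 + 0)) ⊢ =b=> n1
  n1 = (0 + 0)\{c} + b.(0 + 0) ⊢ =b=> n2
  n2 = 0 + 0 ⊢ (no moves)
Trace ⟨a⟩ through P, begin at {m0}:
  step 1 (a): {m1}
  — P admits the full trace.
Trace ⟨a⟩ through Q, begin at {n0}:
  step 1 (a): ∅ (Q stuck)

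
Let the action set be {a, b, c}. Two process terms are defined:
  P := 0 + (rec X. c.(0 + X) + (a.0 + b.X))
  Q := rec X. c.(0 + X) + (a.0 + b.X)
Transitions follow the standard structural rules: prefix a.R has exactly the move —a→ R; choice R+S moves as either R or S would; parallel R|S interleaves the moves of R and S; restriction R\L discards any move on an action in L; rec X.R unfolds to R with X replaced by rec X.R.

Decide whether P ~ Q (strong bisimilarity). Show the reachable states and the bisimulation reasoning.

bisimilar

P's transition system — 3 states:
  p0 = 0 + (rec X. c.(0 + X) + (a.0 + b.X)) ⊢ -a-> p1, -b-> p2, -c-> p0
  p1 = 0 ⊢ deadlocked
  p2 = rec X. c.(0 + X) + (a.0 + b.X) ⊢ -a-> p1, -b-> p2, -c-> p0
Q's transition system — 3 states:
  q0 = rec X. c.(0 + X) + (a.0 + b.X) ⊢ -a-> q1, -b-> q0, -c-> q2
  q1 = 0 ⊢ deadlocked
  q2 = 0 + (rec X. c.(0 + X) + (a.0 + b.X)) ⊢ -a-> q1, -b-> q0, -c-> q2
Coarsest stable partition (strong bisimilarity classes):
  B0 = {p0, p2, q0, q2}
  B1 = {p1, q1}
p0 ∈ B0, q0 ∈ B0 → same block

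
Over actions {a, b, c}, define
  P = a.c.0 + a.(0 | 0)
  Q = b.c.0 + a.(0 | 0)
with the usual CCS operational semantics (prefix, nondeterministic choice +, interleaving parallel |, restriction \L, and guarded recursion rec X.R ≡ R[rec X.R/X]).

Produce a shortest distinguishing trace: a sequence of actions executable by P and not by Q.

P's transition system — 4 states:
  s0 = a.c.0 + a.(0 | 0) → ··a··> s1, ··a··> s2
  s1 = 0 | 0 → stopped
  s2 = c.0 → ··c··> s3
  s3 = 0 → stopped
Q's transition system — 4 states:
  t0 = b.c.0 + a.(0 | 0) → ··a··> t1, ··b··> t2
  t1 = 0 | 0 → stopped
  t2 = c.0 → ··c··> t3
  t3 = 0 → stopped
Run σ = ⟨ac⟩ on P: start {s0}
  [1] a ⇒ {s1, s2}
  [2] c ⇒ {s3}
  ✓ P
Run σ = ⟨ac⟩ on Q: start {t0}
  [1] a ⇒ {t1}
  [2] c ⇒ ∅ (Q stuck)

ac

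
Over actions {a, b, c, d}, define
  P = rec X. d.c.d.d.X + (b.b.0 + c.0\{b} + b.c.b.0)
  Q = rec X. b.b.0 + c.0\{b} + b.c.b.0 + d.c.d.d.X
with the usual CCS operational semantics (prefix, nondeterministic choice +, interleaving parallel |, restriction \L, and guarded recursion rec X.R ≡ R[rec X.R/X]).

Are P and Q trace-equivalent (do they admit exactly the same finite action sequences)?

YES

Reachable graph of P (8 states):
  u0 = rec X. d.c.d.d.X + (b.b.0 + c.0\{b} + b.c.b.0) :: --b--▸ u1, --b--▸ u2, --c--▸ u3, --d--▸ u4
  u1 = b.0 :: --b--▸ u5
  u2 = c.b.0 :: --c--▸ u1
  u3 = 0\{b} :: stopped
  u4 = c.d.d.(rec X. d.c.d.d.X + (b.b.0 + c.0\{b} + b.c.b.0)) :: --c--▸ u6
  u5 = 0 :: stopped
  u6 = d.d.(rec X. d.c.d.d.X + (b.b.0 + c.0\{b} + b.c.b.0)) :: --d--▸ u7
  u7 = d.(rec X. d.c.d.d.X + (b.b.0 + c.0\{b} + b.c.b.0)) :: --d--▸ u0
Reachable graph of Q (8 states):
  v0 = rec X. b.b.0 + c.0\{b} + b.c.b.0 + d.c.d.d.X :: --b--▸ v1, --b--▸ v2, --c--▸ v3, --d--▸ v4
  v1 = b.0 :: --b--▸ v5
  v2 = c.b.0 :: --c--▸ v1
  v3 = 0\{b} :: stopped
  v4 = c.d.d.(rec X. b.b.0 + c.0\{b} + b.c.b.0 + d.c.d.d.X) :: --c--▸ v6
  v5 = 0 :: stopped
  v6 = d.d.(rec X. b.b.0 + c.0\{b} + b.c.b.0 + d.c.d.d.X) :: --d--▸ v7
  v7 = d.(rec X. b.b.0 + c.0\{b} + b.c.b.0 + d.c.d.d.X) :: --d--▸ v0
Coarsest stable partition (strong bisimilarity classes):
  B0 = {u0, v0}
  B1 = {u3, u5, v3, v5}
  B2 = {u1, v1}
  B3 = {u4, v4}
  B4 = {u6, v6}
  B5 = {u7, v7}
  B6 = {u2, v2}
u0 ∈ B0, v0 ∈ B0 → same block
Bisimilar ⇒ trace-equivalent.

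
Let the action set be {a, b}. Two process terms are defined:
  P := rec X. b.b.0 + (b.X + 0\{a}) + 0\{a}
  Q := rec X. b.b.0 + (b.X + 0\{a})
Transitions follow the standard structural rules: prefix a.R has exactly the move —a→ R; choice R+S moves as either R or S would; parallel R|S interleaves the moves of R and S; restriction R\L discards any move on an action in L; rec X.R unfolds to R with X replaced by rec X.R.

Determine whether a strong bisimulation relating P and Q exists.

Reachable graph of P (3 states):
  s0 = rec X. b.b.0 + (b.X + 0\{a}) + 0\{a} :: =b=> s0, =b=> s1
  s1 = b.0 :: =b=> s2
  s2 = 0 :: ∅
Reachable graph of Q (3 states):
  t0 = rec X. b.b.0 + (b.X + 0\{a}) :: =b=> t0, =b=> t1
  t1 = b.0 :: =b=> t2
  t2 = 0 :: ∅
Partition-refinement fixed point:
  B0 = {s0, t0}
  B1 = {s1, t1}
  B2 = {s2, t2}
s0 ∈ B0, t0 ∈ B0 → same block

YES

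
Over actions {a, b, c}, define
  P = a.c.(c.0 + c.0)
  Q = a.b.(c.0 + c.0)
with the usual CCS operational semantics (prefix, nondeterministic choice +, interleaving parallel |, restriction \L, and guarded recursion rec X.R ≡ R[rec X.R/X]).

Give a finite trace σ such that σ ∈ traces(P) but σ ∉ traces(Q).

P's transition system — 4 states:
  u0 = a.c.(c.0 + c.0) | -a-> u1
  u1 = c.(c.0 + c.0) | -c-> u2
  u2 = c.0 + c.0 | -c-> u3
  u3 = 0 | (no moves)
Q's transition system — 4 states:
  v0 = a.b.(c.0 + c.0) | -a-> v1
  v1 = b.(c.0 + c.0) | -b-> v2
  v2 = c.0 + c.0 | -c-> v3
  v3 = 0 | (no moves)
Executing ac from P (initial set {u0}):
  [1] a ⇒ {u1}
  [2] c ⇒ {u2}
  ✓ P
Executing ac from Q (initial set {v0}):
  [1] a ⇒ {v1}
  [2] c ⇒ no successor for Q

ac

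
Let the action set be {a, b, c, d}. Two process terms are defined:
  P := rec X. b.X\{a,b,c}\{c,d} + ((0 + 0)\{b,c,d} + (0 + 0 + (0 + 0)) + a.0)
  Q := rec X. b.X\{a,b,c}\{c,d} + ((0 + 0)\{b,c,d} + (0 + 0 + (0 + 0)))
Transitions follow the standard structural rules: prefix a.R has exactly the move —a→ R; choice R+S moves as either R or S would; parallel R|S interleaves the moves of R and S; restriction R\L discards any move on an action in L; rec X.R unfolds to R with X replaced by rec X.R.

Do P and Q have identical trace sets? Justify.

P's transition system — 3 states:
  u0 = rec X. b.X\{a,b,c}\{c,d} + ((0 + 0)\{b,c,d} + (0 + 0 + (0 + 0)) + a.0) | -a-> u1, -b-> u2
  u1 = 0 | (no moves)
  u2 = (rec X. b.X\{a,b,c}\{c,d} + ((0 + 0)\{b,c,d} + (0 + 0 + (0 + 0)) + a.0))\{a,b,c}\{c,d} | (no moves)
Q's transition system — 2 states:
  v0 = rec X. b.X\{a,b,c}\{c,d} + ((0 + 0)\{b,c,d} + (0 + 0 + (0 + 0))) | -b-> v1
  v1 = (rec X. b.X\{a,b,c}\{c,d} + ((0 + 0)\{b,c,d} + (0 + 0 + (0 + 0))))\{a,b,c}\{c,d} | (no moves)
Executing a from P (initial set {u0}):
  after a @ step 1: {u1}
  P completes σ.
Executing a from Q (initial set {v0}):
  after a @ step 1: ∅ (Q stuck)

NO — witness ⟨a⟩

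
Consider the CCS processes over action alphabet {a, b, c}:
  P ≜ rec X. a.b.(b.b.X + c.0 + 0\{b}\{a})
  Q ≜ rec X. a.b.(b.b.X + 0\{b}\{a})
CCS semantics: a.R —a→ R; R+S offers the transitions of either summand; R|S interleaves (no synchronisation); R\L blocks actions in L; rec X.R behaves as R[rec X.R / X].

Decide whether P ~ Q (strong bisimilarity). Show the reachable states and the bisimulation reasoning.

NO

Reachable graph of P (5 states):
  u0 = rec X. a.b.(b.b.X + c.0 + 0\{b}\{a}) has moves —a→ u1
  u1 = b.(b.b.(rec X. a.b.(b.b.X + c.0 + 0\{b}\{a})) + c.0 + 0\{b}\{a}) has moves —b→ u2
  u2 = b.b.(rec X. a.b.(b.b.X + c.0 + 0\{b}\{a})) + c.0 + 0\{b}\{a} has moves —b→ u3, —c→ u4
  u3 = b.(rec X. a.b.(b.b.X + c.0 + 0\{b}\{a})) has moves —b→ u0
  u4 = 0 has moves deadlocked
Reachable graph of Q (4 states):
  v0 = rec X. a.b.(b.b.X + 0\{b}\{a}) has moves —a→ v1
  v1 = b.(b.b.(rec X. a.b.(b.b.X + 0\{b}\{a})) + 0\{b}\{a}) has moves —b→ v2
  v2 = b.b.(rec X. a.b.(b.b.X + 0\{b}\{a})) + 0\{b}\{a} has moves —b→ v3
  v3 = b.(rec X. a.b.(b.b.X + 0\{b}\{a})) has moves —b→ v0
Bisimilarity quotient blocks:
  B0 = {u0}
  B1 = {u1}
  B2 = {u2}
  B3 = {u3}
  B4 = {u4}
  B5 = {v0}
  B6 = {v1}
  B7 = {v2}
  B8 = {v3}
u0 ∈ B0, v0 ∈ B5 → different blocks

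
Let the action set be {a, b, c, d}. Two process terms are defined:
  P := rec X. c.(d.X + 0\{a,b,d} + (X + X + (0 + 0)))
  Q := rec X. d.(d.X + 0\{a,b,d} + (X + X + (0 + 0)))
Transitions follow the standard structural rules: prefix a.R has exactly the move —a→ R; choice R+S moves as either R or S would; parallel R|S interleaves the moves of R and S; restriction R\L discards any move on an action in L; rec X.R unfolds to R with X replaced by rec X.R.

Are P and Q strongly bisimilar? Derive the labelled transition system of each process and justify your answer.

not bisimilar

Reachable graph of P (2 states):
  m0 = rec X. c.(d.X + 0\{a,b,d} + (X + X + (0 + 0))) | —c→ m1
  m1 = d.(rec X. c.(d.X + 0\{a,b,d} + (X + X + (0 + 0)))) + 0\{a,b,d} + ((rec X. c.(d.X + 0\{a,b,d} + (X + X + (0 + 0)))) + (rec X. c.(d.X + 0\{a,b,d} + (X + X + (0 + 0)))) + (0 + 0)) | —c→ m1, —d→ m0
Reachable graph of Q (2 states):
  n0 = rec X. d.(d.X + 0\{a,b,d} + (X + X + (0 + 0))) | —d→ n1
  n1 = d.(rec X. d.(d.X + 0\{a,b,d} + (X + X + (0 + 0)))) + 0\{a,b,d} + ((rec X. d.(d.X + 0\{a,b,d} + (X + X + (0 + 0)))) + (rec X. d.(d.X + 0\{a,b,d} + (X + X + (0 + 0)))) + (0 + 0)) | —d→ n0, —d→ n1
Coarsest stable partition (strong bisimilarity classes):
  B0 = {m0}
  B1 = {m1}
  B2 = {n0, n1}
m0 ∈ B0, n0 ∈ B2 → different blocks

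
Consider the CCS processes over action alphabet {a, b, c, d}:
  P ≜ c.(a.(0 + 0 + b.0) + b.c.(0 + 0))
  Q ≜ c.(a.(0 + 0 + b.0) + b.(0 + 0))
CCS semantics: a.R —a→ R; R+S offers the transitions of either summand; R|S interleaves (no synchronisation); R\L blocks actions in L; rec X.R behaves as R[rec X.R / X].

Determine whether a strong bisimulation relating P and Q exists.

P ≁ Q

P's transition system — 6 states:
  m0 = c.(a.(0 + 0 + b.0) + b.c.(0 + 0)) | -c-> m1
  m1 = a.(0 + 0 + b.0) + b.c.(0 + 0) | -a-> m2, -b-> m3
  m2 = 0 + 0 + b.0 | -b-> m4
  m3 = c.(0 + 0) | -c-> m5
  m4 = 0 | deadlocked
  m5 = 0 + 0 | deadlocked
Q's transition system — 5 states:
  n0 = c.(a.(0 + 0 + b.0) + b.(0 + 0)) | -c-> n1
  n1 = a.(0 + 0 + b.0) + b.(0 + 0) | -a-> n2, -b-> n3
  n2 = 0 + 0 + b.0 | -b-> n4
  n3 = 0 + 0 | deadlocked
  n4 = 0 | deadlocked
Partition-refinement fixed point:
  B0 = {m0}
  B1 = {m1}
  B2 = {m2, n2}
  B3 = {m4, m5, n3, n4}
  B4 = {m3}
  B5 = {n0}
  B6 = {n1}
m0 ∈ B0, n0 ∈ B5 → different blocks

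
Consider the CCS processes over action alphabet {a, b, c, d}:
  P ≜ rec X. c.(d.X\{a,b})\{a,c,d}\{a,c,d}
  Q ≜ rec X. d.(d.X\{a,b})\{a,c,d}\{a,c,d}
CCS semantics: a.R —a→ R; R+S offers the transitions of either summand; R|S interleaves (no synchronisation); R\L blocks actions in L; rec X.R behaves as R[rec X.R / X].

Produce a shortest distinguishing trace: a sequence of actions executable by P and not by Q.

c

P's transition system — 2 states:
  u0 = rec X. c.(d.X\{a,b})\{a,c,d}\{a,c,d} ⊢ -c-> u1
  u1 = (d.(rec X. c.(d.X\{a,b})\{a,c,d}\{a,c,d})\{a,b})\{a,c,d}\{a,c,d} ⊢ stopped
Q's transition system — 2 states:
  v0 = rec X. d.(d.X\{a,b})\{a,c,d}\{a,c,d} ⊢ -d-> v1
  v1 = (d.(rec X. d.(d.X\{a,b})\{a,c,d}\{a,c,d})\{a,b})\{a,c,d}\{a,c,d} ⊢ stopped
Executing c from P (initial set {u0}):
  after c @ step 1: {u1}
  ✓ P
Executing c from Q (initial set {v0}):
  after c @ step 1: no successor for Q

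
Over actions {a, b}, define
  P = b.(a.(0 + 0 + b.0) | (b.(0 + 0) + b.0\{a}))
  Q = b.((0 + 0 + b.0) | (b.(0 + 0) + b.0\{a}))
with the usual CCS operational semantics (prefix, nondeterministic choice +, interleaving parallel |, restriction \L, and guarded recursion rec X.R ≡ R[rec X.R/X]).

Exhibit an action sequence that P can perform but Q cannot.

ba

LTS(P): 10 reachable states
  m0 = b.(a.(0 + 0 + b.0) | (b.(0 + 0) + b.0\{a})) :: --b--▸ m1
  m1 = a.(0 + 0 + b.0) | (b.(0 + 0) + b.0\{a}) :: --a--▸ m2, --b--▸ m3, --b--▸ m4
  m2 = (0 + 0 + b.0) | (b.(0 + 0) + b.0\{a}) :: --b--▸ m5, --b--▸ m6, --b--▸ m7
  m3 = a.(0 + 0 + b.0) | (0 + 0) :: --a--▸ m5
  m4 = a.(0 + 0 + b.0) | 0\{a} :: --a--▸ m6
  m5 = (0 + 0 + b.0) | (0 + 0) :: --b--▸ m8
  m6 = (0 + 0 + b.0) | 0\{a} :: --b--▸ m9
  m7 = 0 | (b.(0 + 0) + b.0\{a}) :: --b--▸ m8, --b--▸ m9
  m8 = 0 | (0 + 0) :: ·
  m9 = 0 | 0\{a} :: ·
LTS(Q): 7 reachable states
  n0 = b.((0 + 0 + b.0) | (b.(0 + 0) + b.0\{a})) :: --b--▸ n1
  n1 = (0 + 0 + b.0) | (b.(0 + 0) + b.0\{a}) :: --b--▸ n2, --b--▸ n3, --b--▸ n4
  n2 = (0 + 0 + b.0) | (0 + 0) :: --b--▸ n5
  n3 = (0 + 0 + b.0) | 0\{a} :: --b--▸ n6
  n4 = 0 | (b.(0 + 0) + b.0\{a}) :: --b--▸ n5, --b--▸ n6
  n5 = 0 | (0 + 0) :: ·
  n6 = 0 | 0\{a} :: ·
Trace ⟨ba⟩ through P, begin at {m0}:
  after b @ step 1: {m1}
  after a @ step 2: {m2}
  ✓ P
Trace ⟨ba⟩ through Q, begin at {n0}:
  after b @ step 1: {n1}
  after a @ step 2: ∅ (Q stuck)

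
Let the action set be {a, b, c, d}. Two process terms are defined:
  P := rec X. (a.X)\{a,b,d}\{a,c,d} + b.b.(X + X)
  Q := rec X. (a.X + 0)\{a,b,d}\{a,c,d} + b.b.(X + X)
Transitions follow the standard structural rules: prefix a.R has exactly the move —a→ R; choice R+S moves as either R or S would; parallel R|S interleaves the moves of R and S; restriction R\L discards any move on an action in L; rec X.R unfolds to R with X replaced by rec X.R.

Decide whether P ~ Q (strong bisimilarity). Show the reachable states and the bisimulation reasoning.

bisimilar

P's transition system — 3 states:
  u0 = rec X. (a.X)\{a,b,d}\{a,c,d} + b.b.(X + X) has moves =b=> u1
  u1 = b.((rec X. (a.X)\{a,b,d}\{a,c,d} + b.b.(X + X)) + (rec X. (a.X)\{a,b,d}\{a,c,d} + b.b.(X + X))) has moves =b=> u2
  u2 = (rec X. (a.X)\{a,b,d}\{a,c,d} + b.b.(X + X)) + (rec X. (a.X)\{a,b,d}\{a,c,d} + b.b.(X + X)) has moves =b=> u1
Q's transition system — 3 states:
  v0 = rec X. (a.X + 0)\{a,b,d}\{a,c,d} + b.b.(X + X) has moves =b=> v1
  v1 = b.((rec X. (a.X + 0)\{a,b,d}\{a,c,d} + b.b.(X + X)) + (rec X. (a.X + 0)\{a,b,d}\{a,c,d} + b.b.(X + X))) has moves =b=> v2
  v2 = (rec X. (a.X + 0)\{a,b,d}\{a,c,d} + b.b.(X + X)) + (rec X. (a.X + 0)\{a,b,d}\{a,c,d} + b.b.(X + X)) has moves =b=> v1
Coarsest stable partition (strong bisimilarity classes):
  B0 = {u0, u1, u2, v0, v1, v2}
u0 ∈ B0, v0 ∈ B0 → same block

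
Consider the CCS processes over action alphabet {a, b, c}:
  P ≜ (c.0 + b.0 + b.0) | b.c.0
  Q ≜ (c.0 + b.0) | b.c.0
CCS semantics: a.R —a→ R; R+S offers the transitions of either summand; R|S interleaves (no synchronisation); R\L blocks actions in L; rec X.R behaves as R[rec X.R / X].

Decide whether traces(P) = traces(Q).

Reachable graph of P (6 states):
  u0 = (c.0 + b.0 + b.0) | b.c.0 → =b=> u1, =b=> u2, =c=> u2
  u1 = (c.0 + b.0 + b.0) | c.0 → =b=> u3, =c=> u3, =c=> u4
  u2 = 0 | b.c.0 → =b=> u3
  u3 = 0 | c.0 → =c=> u5
  u4 = (c.0 + b.0 + b.0) | 0 → =b=> u5, =c=> u5
  u5 = 0 | 0 → (no moves)
Reachable graph of Q (6 states):
  v0 = (c.0 + b.0) | b.c.0 → =b=> v1, =b=> v2, =c=> v2
  v1 = (c.0 + b.0) | c.0 → =b=> v3, =c=> v3, =c=> v4
  v2 = 0 | b.c.0 → =b=> v3
  v3 = 0 | c.0 → =c=> v5
  v4 = (c.0 + b.0) | 0 → =b=> v5, =c=> v5
  v5 = 0 | 0 → (no moves)
Partition-refinement fixed point:
  B0 = {u0, v0}
  B1 = {u2, v2}
  B2 = {u3, v3}
  B3 = {u5, v5}
  B4 = {u1, v1}
  B5 = {u4, v4}
u0 ∈ B0, v0 ∈ B0 → same block
Bisimilar ⇒ trace-equivalent.

YES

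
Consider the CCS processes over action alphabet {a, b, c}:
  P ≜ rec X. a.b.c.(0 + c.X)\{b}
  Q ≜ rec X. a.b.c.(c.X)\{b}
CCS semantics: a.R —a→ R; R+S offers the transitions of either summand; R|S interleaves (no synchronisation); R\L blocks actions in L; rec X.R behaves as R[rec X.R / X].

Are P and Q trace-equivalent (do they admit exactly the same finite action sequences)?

YES

LTS(P): 6 reachable states
  m0 = rec X. a.b.c.(0 + c.X)\{b} :: =a=> m1
  m1 = b.c.(0 + c.(rec X. a.b.c.(0 + c.X)\{b}))\{b} :: =b=> m2
  m2 = c.(0 + c.(rec X. a.b.c.(0 + c.X)\{b}))\{b} :: =c=> m3
  m3 = (0 + c.(rec X. a.b.c.(0 + c.X)\{b}))\{b} :: =c=> m4
  m4 = (rec X. a.b.c.(0 + c.X)\{b})\{b} :: =a=> m5
  m5 = (b.c.(0 + c.(rec X. a.b.c.(0 + c.X)\{b}))\{b})\{b} :: deadlocked
LTS(Q): 6 reachable states
  n0 = rec X. a.b.c.(c.X)\{b} :: =a=> n1
  n1 = b.c.(c.(rec X. a.b.c.(c.X)\{b}))\{b} :: =b=> n2
  n2 = c.(c.(rec X. a.b.c.(c.X)\{b}))\{b} :: =c=> n3
  n3 = (c.(rec X. a.b.c.(c.X)\{b}))\{b} :: =c=> n4
  n4 = (rec X. a.b.c.(c.X)\{b})\{b} :: =a=> n5
  n5 = (b.c.(c.(rec X. a.b.c.(c.X)\{b}))\{b})\{b} :: deadlocked
Partition-refinement fixed point:
  B0 = {m0, n0}
  B1 = {m1, n1}
  B2 = {m2, n2}
  B3 = {m3, n3}
  B4 = {m4, n4}
  B5 = {m5, n5}
m0 ∈ B0, n0 ∈ B0 → same block
Bisimilar ⇒ trace-equivalent.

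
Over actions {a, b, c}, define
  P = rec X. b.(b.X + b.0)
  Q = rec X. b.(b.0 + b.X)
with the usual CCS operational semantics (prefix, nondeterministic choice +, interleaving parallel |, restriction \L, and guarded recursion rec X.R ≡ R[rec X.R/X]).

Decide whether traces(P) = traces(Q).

Reachable graph of P (3 states):
  s0 = rec X. b.(b.X + b.0) → -b-> s1
  s1 = b.(rec X. b.(b.X + b.0)) + b.0 → -b-> s0, -b-> s2
  s2 = 0 → ∅
Reachable graph of Q (3 states):
  t0 = rec X. b.(b.0 + b.X) → -b-> t1
  t1 = b.0 + b.(rec X. b.(b.0 + b.X)) → -b-> t0, -b-> t2
  t2 = 0 → ∅
Partition-refinement fixed point:
  B0 = {s0, t0}
  B1 = {s1, t1}
  B2 = {s2, t2}
s0 ∈ B0, t0 ∈ B0 → same block
Bisimilar ⇒ trace-equivalent.

trace-equivalent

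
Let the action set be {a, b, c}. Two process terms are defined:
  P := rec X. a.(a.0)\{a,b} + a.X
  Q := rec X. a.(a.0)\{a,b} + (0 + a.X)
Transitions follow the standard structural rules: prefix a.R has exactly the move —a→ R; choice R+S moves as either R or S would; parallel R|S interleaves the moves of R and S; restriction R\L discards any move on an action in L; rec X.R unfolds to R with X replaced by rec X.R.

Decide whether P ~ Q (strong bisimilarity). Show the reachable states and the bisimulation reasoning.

YES

LTS(P): 2 reachable states
  m0 = rec X. a.(a.0)\{a,b} + a.X :: =a=> m0, =a=> m1
  m1 = (a.0)\{a,b} :: (no moves)
LTS(Q): 2 reachable states
  n0 = rec X. a.(a.0)\{a,b} + (0 + a.X) :: =a=> n0, =a=> n1
  n1 = (a.0)\{a,b} :: (no moves)
Coarsest stable partition (strong bisimilarity classes):
  B0 = {m0, n0}
  B1 = {m1, n1}
m0 ∈ B0, n0 ∈ B0 → same block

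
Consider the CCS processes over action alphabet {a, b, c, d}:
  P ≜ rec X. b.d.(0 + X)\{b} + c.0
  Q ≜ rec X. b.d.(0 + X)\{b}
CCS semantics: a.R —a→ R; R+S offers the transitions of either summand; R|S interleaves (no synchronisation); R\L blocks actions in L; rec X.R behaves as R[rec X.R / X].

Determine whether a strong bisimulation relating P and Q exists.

P ≁ Q

Reachable graph of P (5 states):
  p0 = rec X. b.d.(0 + X)\{b} + c.0 ⊢ —b→ p1, —c→ p2
  p1 = d.(0 + (rec X. b.d.(0 + X)\{b} + c.0))\{b} ⊢ —d→ p3
  p2 = 0 ⊢ ∅
  p3 = (0 + (rec X. b.d.(0 + X)\{b} + c.0))\{b} ⊢ —c→ p4
  p4 = 0\{b} ⊢ ∅
Reachable graph of Q (3 states):
  q0 = rec X. b.d.(0 + X)\{b} ⊢ —b→ q1
  q1 = d.(0 + (rec X. b.d.(0 + X)\{b}))\{b} ⊢ —d→ q2
  q2 = (0 + (rec X. b.d.(0 + X)\{b}))\{b} ⊢ ∅
Bisimilarity quotient blocks:
  B0 = {p0}
  B1 = {p1}
  B2 = {p3}
  B3 = {p2, p4, q2}
  B4 = {q0}
  B5 = {q1}
p0 ∈ B0, q0 ∈ B4 → different blocks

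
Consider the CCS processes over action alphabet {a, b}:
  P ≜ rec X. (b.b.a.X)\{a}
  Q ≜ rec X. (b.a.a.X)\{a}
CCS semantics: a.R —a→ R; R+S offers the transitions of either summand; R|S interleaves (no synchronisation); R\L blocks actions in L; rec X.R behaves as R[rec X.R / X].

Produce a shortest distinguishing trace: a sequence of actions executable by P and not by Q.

bb

Reachable graph of P (3 states):
  u0 = rec X. (b.b.a.X)\{a} :: ··b··> u1
  u1 = (b.a.(rec X. (b.b.a.X)\{a}))\{a} :: ··b··> u2
  u2 = (a.(rec X. (b.b.a.X)\{a}))\{a} :: (no moves)
Reachable graph of Q (2 states):
  v0 = rec X. (b.a.a.X)\{a} :: ··b··> v1
  v1 = (a.a.(rec X. (b.a.a.X)\{a}))\{a} :: (no moves)
Executing bb from P (initial set {u0}):
  after b @ step 1: {u1}
  after b @ step 2: {u2}
  — P admits the full trace.
Executing bb from Q (initial set {v0}):
  after b @ step 1: {v1}
  after b @ step 2: ∅ (Q stuck)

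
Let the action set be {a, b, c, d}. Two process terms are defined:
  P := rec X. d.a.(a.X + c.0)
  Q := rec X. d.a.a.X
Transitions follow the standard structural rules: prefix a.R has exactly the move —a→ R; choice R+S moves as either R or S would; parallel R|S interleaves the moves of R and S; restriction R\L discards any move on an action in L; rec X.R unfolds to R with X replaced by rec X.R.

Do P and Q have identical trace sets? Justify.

LTS(P): 4 reachable states
  m0 = rec X. d.a.(a.X + c.0) :: --d--▸ m1
  m1 = a.(a.(rec X. d.a.(a.X + c.0)) + c.0) :: --a--▸ m2
  m2 = a.(rec X. d.a.(a.X + c.0)) + c.0 :: --a--▸ m0, --c--▸ m3
  m3 = 0 :: ∅
LTS(Q): 3 reachable states
  n0 = rec X. d.a.a.X :: --d--▸ n1
  n1 = a.a.(rec X. d.a.a.X) :: --a--▸ n2
  n2 = a.(rec X. d.a.a.X) :: --a--▸ n0
Trace ⟨dac⟩ through P, begin at {m0}:
  [1] d ⇒ {m1}
  [2] a ⇒ {m2}
  [3] c ⇒ {m3}
  — P admits the full trace.
Trace ⟨dac⟩ through Q, begin at {n0}:
  [1] d ⇒ {n1}
  [2] a ⇒ {n2}
  [3] c ⇒ no successor for Q

trace-distinct — witness ⟨dac⟩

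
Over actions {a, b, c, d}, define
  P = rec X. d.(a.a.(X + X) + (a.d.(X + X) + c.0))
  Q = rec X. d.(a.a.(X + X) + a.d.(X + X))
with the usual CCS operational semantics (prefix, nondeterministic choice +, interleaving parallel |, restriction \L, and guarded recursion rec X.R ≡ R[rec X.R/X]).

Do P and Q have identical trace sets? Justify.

Reachable graph of P (6 states):
  m0 = rec X. d.(a.a.(X + X) + (a.d.(X + X) + c.0)) :: —d→ m1
  m1 = a.a.((rec X. d.(a.a.(X + X) + (a.d.(X + X) + c.0))) + (rec X. d.(a.a.(X + X) + (a.d.(X + X) + c.0)))) + (a.d.((rec X. d.(a.a.(X + X) + (a.d.(X + X) + c.0))) + (rec X. d.(a.a.(X + X) + (a.d.(X + X) + c.0)))) + c.0) :: —a→ m2, —a→ m3, —c→ m4
  m2 = a.((rec X. d.(a.a.(X + X) + (a.d.(X + X) + c.0))) + (rec X. d.(a.a.(X + X) + (a.d.(X + X) + c.0)))) :: —a→ m5
  m3 = d.((rec X. d.(a.a.(X + X) + (a.d.(X + X) + c.0))) + (rec X. d.(a.a.(X + X) + (a.d.(X + X) + c.0)))) :: —d→ m5
  m4 = 0 :: ·
  m5 = (rec X. d.(a.a.(X + X) + (a.d.(X + X) + c.0))) + (rec X. d.(a.a.(X + X) + (a.d.(X + X) + c.0))) :: —d→ m1
Reachable graph of Q (5 states):
  n0 = rec X. d.(a.a.(X + X) + a.d.(X + X)) :: —d→ n1
  n1 = a.a.((rec X. d.(a.a.(X + X) + a.d.(X + X))) + (rec X. d.(a.a.(X + X) + a.d.(X + X)))) + a.d.((rec X. d.(a.a.(X + X) + a.d.(X + X))) + (rec X. d.(a.a.(X + X) + a.d.(X + X)))) :: —a→ n2, —a→ n3
  n2 = a.((rec X. d.(a.a.(X + X) + a.d.(X + X))) + (rec X. d.(a.a.(X + X) + a.d.(X + X)))) :: —a→ n4
  n3 = d.((rec X. d.(a.a.(X + X) + a.d.(X + X))) + (rec X. d.(a.a.(X + X) + a.d.(X + X)))) :: —d→ n4
  n4 = (rec X. d.(a.a.(X + X) + a.d.(X + X))) + (rec X. d.(a.a.(X + X) + a.d.(X + X))) :: —d→ n1
Executing dc from P (initial set {m0}):
  after d @ step 1: {m1}
  after c @ step 2: {m4}
  P completes σ.
Executing dc from Q (initial set {n0}):
  after d @ step 1: {n1}
  after c @ step 2: ∅  — Q cannot continue

NO — witness ⟨dc⟩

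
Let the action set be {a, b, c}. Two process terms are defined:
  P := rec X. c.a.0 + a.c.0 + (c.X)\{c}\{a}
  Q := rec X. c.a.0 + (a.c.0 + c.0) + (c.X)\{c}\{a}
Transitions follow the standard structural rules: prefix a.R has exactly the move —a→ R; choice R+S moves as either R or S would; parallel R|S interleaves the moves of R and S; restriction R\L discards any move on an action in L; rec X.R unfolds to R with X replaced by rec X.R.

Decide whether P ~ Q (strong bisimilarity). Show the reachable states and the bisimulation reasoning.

NO

LTS(P): 4 reachable states
  u0 = rec X. c.a.0 + a.c.0 + (c.X)\{c}\{a} :: —a→ u1, —c→ u2
  u1 = c.0 :: —c→ u3
  u2 = a.0 :: —a→ u3
  u3 = 0 :: deadlocked
LTS(Q): 4 reachable states
  v0 = rec X. c.a.0 + (a.c.0 + c.0) + (c.X)\{c}\{a} :: —a→ v1, —c→ v2, —c→ v3
  v1 = c.0 :: —c→ v2
  v2 = 0 :: deadlocked
  v3 = a.0 :: —a→ v2
Bisimilarity quotient blocks:
  B0 = {u0}
  B1 = {u2, v3}
  B2 = {u3, v2}
  B3 = {u1, v1}
  B4 = {v0}
u0 ∈ B0, v0 ∈ B4 → different blocks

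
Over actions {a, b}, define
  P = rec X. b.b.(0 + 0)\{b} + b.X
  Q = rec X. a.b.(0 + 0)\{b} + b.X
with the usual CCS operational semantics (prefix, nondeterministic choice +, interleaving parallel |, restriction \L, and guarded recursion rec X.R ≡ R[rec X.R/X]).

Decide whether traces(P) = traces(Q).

Reachable graph of P (3 states):
  m0 = rec X. b.b.(0 + 0)\{b} + b.X | =b=> m0, =b=> m1
  m1 = b.(0 + 0)\{b} | =b=> m2
  m2 = (0 + 0)\{b} | ·
Reachable graph of Q (3 states):
  n0 = rec X. a.b.(0 + 0)\{b} + b.X | =a=> n1, =b=> n0
  n1 = b.(0 + 0)\{b} | =b=> n2
  n2 = (0 + 0)\{b} | ·
Run σ = ⟨a⟩ on Q: start {n0}
  after a @ step 1: {n1}
  — Q admits the full trace.
Run σ = ⟨a⟩ on P: start {m0}
  after a @ step 1: ∅ (P stuck)

trace-distinct — witness ⟨a⟩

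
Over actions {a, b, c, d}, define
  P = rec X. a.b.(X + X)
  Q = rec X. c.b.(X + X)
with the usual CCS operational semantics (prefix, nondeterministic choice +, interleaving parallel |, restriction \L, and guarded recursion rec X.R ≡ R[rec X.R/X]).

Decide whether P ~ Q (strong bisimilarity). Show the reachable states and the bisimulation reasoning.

P ≁ Q

P's transition system — 3 states:
  u0 = rec X. a.b.(X + X) → -a-> u1
  u1 = b.((rec X. a.b.(X + X)) + (rec X. a.b.(X + X))) → -b-> u2
  u2 = (rec X. a.b.(X + X)) + (rec X. a.b.(X + X)) → -a-> u1
Q's transition system — 3 states:
  v0 = rec X. c.b.(X + X) → -c-> v1
  v1 = b.((rec X. c.b.(X + X)) + (rec X. c.b.(X + X))) → -b-> v2
  v2 = (rec X. c.b.(X + X)) + (rec X. c.b.(X + X)) → -c-> v1
Partition-refinement fixed point:
  B0 = {u0, u2}
  B1 = {u1}
  B2 = {v0, v2}
  B3 = {v1}
u0 ∈ B0, v0 ∈ B2 → different blocks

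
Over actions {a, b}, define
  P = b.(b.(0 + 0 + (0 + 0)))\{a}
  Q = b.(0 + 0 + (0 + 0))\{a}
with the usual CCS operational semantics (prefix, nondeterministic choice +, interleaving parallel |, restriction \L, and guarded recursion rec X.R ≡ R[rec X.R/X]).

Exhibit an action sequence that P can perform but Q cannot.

Reachable graph of P (3 states):
  s0 = b.(b.(0 + 0 + (0 + 0)))\{a} ⊢ =b=> s1
  s1 = (b.(0 + 0 + (0 + 0)))\{a} ⊢ =b=> s2
  s2 = (0 + 0 + (0 + 0))\{a} ⊢ ·
Reachable graph of Q (2 states):
  t0 = b.(0 + 0 + (0 + 0))\{a} ⊢ =b=> t1
  t1 = (0 + 0 + (0 + 0))\{a} ⊢ ·
Trace ⟨bb⟩ through P, begin at {s0}:
  step 1 (b): {s1}
  step 2 (b): {s2}
  ✓ P
Trace ⟨bb⟩ through Q, begin at {t0}:
  step 1 (b): {t1}
  step 2 (b): ∅ (Q stuck)

bb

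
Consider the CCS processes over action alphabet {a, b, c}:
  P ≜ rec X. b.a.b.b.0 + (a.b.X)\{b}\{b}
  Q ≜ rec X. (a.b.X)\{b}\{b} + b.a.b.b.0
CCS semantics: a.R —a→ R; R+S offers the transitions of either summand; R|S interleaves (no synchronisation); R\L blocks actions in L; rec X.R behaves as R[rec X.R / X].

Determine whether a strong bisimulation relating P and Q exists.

P ~ Q

Reachable graph of P (6 states):
  m0 = rec X. b.a.b.b.0 + (a.b.X)\{b}\{b} → —a→ m1, —b→ m2
  m1 = (b.(rec X. b.a.b.b.0 + (a.b.X)\{b}\{b}))\{b}\{b} → (no moves)
  m2 = a.b.b.0 → —a→ m3
  m3 = b.b.0 → —b→ m4
  m4 = b.0 → —b→ m5
  m5 = 0 → (no moves)
Reachable graph of Q (6 states):
  n0 = rec X. (a.b.X)\{b}\{b} + b.a.b.b.0 → —a→ n1, —b→ n2
  n1 = (b.(rec X. (a.b.X)\{b}\{b} + b.a.b.b.0))\{b}\{b} → (no moves)
  n2 = a.b.b.0 → —a→ n3
  n3 = b.b.0 → —b→ n4
  n4 = b.0 → —b→ n5
  n5 = 0 → (no moves)
Partition-refinement fixed point:
  B0 = {m0, n0}
  B1 = {m2, n2}
  B2 = {m3, n3}
  B3 = {m4, n4}
  B4 = {m1, m5, n1, n5}
m0 ∈ B0, n0 ∈ B0 → same block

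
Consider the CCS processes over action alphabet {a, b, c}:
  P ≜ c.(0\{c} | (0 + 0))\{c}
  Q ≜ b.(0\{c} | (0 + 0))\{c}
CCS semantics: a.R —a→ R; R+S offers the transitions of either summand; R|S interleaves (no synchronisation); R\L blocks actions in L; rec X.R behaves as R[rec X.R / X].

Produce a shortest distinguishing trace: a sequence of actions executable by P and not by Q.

Reachable graph of P (2 states):
  u0 = c.(0\{c} | (0 + 0))\{c} ⊢ =c=> u1
  u1 = (0\{c} | (0 + 0))\{c} ⊢ ∅
Reachable graph of Q (2 states):
  v0 = b.(0\{c} | (0 + 0))\{c} ⊢ =b=> v1
  v1 = (0\{c} | (0 + 0))\{c} ⊢ ∅
Executing c from P (initial set {u0}):
  after c @ step 1: {u1}
  — P admits the full trace.
Executing c from Q (initial set {v0}):
  after c @ step 1: ∅  — Q cannot continue

c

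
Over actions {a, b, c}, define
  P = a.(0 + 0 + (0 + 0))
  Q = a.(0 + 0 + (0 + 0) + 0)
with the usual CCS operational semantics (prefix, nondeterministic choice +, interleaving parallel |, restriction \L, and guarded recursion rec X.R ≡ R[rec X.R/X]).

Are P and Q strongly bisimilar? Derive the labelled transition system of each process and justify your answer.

LTS(P): 2 reachable states
  p0 = a.(0 + 0 + (0 + 0)) :: -a-> p1
  p1 = 0 + 0 + (0 + 0) :: deadlocked
LTS(Q): 2 reachable states
  q0 = a.(0 + 0 + (0 + 0) + 0) :: -a-> q1
  q1 = 0 + 0 + (0 + 0) + 0 :: deadlocked
Bisimilarity quotient blocks:
  B0 = {p0, q0}
  B1 = {p1, q1}
p0 ∈ B0, q0 ∈ B0 → same block

YES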